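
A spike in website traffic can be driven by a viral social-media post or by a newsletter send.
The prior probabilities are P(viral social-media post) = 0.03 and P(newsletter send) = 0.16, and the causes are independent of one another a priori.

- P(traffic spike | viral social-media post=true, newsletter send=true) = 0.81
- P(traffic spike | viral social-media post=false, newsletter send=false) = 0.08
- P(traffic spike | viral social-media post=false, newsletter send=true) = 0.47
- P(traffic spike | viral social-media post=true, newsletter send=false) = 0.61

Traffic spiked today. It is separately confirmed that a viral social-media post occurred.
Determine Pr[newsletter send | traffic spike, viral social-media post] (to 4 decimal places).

Pr[newsletter send | traffic spike, viral social-media post] ≈ 0.2019

P(traffic spike | viral social-media post) = 0.61*0.84 + 0.81*0.16 = 0.512400 + 0.129600 = 0.642000
Of this, 0.129600 comes from 0.81*0.16 (the newsletter send=true cases).
Hence the posterior is 0.129600/0.642000 ≈ 0.2019.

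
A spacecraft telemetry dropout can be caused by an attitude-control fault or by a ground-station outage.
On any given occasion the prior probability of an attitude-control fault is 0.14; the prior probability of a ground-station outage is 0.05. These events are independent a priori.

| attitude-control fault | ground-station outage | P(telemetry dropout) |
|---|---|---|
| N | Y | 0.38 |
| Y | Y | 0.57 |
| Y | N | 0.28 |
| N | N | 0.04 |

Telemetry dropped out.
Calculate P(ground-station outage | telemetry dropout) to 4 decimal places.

P(ground-station outage | telemetry dropout) ≈ 0.2253

P(telemetry dropout) = 0.04×0.86×0.95 + 0.38×0.86×0.05 + 0.28×0.14×0.95 + 0.57×0.14×0.05 = 0.032680 + 0.016340 + 0.037240 + 0.003990 = 0.090250
The ground-station outage-present share is 0.016340 + 0.003990 = 0.020330.
P(ground-station outage | telemetry dropout) = 0.020330 / 0.090250 ≈ 0.2253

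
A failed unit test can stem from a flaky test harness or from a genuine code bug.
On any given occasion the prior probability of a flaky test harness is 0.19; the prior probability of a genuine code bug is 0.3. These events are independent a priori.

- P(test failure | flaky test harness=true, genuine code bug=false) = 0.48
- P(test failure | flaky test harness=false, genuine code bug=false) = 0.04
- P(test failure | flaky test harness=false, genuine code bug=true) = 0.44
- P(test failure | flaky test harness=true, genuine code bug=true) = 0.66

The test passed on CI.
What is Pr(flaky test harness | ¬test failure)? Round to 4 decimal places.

P(¬test failure) = 0.96*0.81*0.7 + 0.56*0.81*0.3 + 0.52*0.19*0.7 + 0.34*0.19*0.3 = 0.544320 + 0.136080 + 0.069160 + 0.019380 = 0.768940
Restricting to configurations with flaky test harness present: 0.069160 + 0.019380 = 0.088540.
So P(flaky test harness | ¬test failure) = 0.088540/0.768940 ≈ 0.1151.

Pr(flaky test harness | ¬test failure) ≈ 0.1151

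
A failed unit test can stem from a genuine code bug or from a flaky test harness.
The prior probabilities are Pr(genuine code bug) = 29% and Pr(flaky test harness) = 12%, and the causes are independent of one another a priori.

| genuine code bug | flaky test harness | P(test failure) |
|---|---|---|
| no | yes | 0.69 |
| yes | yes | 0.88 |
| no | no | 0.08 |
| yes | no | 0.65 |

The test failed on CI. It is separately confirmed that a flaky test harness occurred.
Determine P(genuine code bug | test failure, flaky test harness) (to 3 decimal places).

P(genuine code bug | test failure, flaky test harness) ≈ 0.343

Weight on genuine code bug=true, given the evidence: 0.88×0.29 = 0.255200
Normalizer over all consistent configurations: 0.69×0.71 + 0.88×0.29 = 0.745100
P(genuine code bug | test failure, flaky test harness) = 0.255200/0.745100 ≈ 0.343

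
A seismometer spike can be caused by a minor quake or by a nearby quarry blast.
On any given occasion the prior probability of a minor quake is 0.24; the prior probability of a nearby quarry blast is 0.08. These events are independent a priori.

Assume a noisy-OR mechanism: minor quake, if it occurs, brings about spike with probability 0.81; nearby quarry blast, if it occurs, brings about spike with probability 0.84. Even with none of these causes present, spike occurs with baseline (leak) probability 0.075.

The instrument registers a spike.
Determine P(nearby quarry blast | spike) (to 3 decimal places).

Under noisy-OR, P(spike | causes) = 1 − (1−0.075)·∏(1−qᵢ) over the active causes.
P(spike) = 0.075·0.76·0.92 + 0.852·0.76·0.08 + 0.82425·0.24·0.92 + 0.97188·0.24·0.08 = 0.052440 + 0.051802 + 0.181994 + 0.018660 = 0.304896
Of this, 0.070462 comes from 0.051802 + 0.018660 (the nearby quarry blast=true cases).
Hence the posterior is 0.070462/0.304896 ≈ 0.231.

P(nearby quarry blast | spike) ≈ 0.231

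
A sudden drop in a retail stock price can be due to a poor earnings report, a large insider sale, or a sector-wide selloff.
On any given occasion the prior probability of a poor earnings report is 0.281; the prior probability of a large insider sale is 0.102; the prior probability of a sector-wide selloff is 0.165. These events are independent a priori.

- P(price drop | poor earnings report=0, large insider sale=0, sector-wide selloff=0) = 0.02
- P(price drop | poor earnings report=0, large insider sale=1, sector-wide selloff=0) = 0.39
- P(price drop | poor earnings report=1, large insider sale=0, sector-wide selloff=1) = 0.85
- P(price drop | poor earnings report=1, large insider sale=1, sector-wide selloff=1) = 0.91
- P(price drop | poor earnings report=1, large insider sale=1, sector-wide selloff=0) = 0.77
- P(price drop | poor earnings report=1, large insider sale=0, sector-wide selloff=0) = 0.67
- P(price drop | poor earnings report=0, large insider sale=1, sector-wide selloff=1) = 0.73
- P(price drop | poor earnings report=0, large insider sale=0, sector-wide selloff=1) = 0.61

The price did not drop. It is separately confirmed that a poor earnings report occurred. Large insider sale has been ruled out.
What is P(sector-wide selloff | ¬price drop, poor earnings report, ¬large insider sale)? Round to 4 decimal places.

P(¬price drop | poor earnings report, ¬large insider sale) = 0.33×0.835 + 0.15×0.165 = 0.275550 + 0.024750 = 0.300300
The sector-wide selloff-present share is 0.15×0.165 = 0.024750.
So P(sector-wide selloff | ¬price drop, poor earnings report, ¬large insider sale) = 0.024750/0.300300 ≈ 0.0824.

P(sector-wide selloff | ¬price drop, poor earnings report, ¬large insider sale) ≈ 0.0824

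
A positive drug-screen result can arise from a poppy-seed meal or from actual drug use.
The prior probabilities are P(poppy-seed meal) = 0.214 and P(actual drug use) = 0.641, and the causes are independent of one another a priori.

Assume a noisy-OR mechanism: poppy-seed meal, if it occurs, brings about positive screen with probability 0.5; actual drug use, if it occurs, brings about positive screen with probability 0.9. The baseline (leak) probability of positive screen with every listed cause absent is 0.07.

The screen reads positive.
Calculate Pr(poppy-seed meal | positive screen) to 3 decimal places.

Pr(poppy-seed meal | positive screen) ≈ 0.265

Under noisy-OR, P(positive screen | causes) = 1 − (1−0.07)·∏(1−qᵢ) over the active causes.
For the numerator, keep only poppy-seed meal=true terms: 0.041102 + 0.130795 = 0.171897
Denominator P(positive screen): 0.07*0.786*0.359 + 0.907*0.786*0.641 + 0.535*0.214*0.359 + 0.9535*0.214*0.641 = 0.648619
Posterior = 0.171897 / 0.648619 ≈ 0.265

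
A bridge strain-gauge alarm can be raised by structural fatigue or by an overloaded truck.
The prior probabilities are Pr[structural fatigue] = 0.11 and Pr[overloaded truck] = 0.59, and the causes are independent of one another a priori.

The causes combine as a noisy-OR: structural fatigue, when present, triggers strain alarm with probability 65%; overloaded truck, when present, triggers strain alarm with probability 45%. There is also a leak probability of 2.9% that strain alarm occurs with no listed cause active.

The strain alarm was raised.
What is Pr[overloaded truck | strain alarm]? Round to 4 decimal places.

Pr[overloaded truck | strain alarm] ≈ 0.8805

Under noisy-OR, P(strain alarm | causes) = 1 − (1−0.029)·∏(1−qᵢ) over the active causes.
Enumerate the 4 (structural fatigue, overloaded truck) configurations and weight by the priors:
  P(strain alarm) = 0.029·0.89·0.41 + 0.46595·0.89·0.59 + 0.66015·0.11·0.41 + 0.813082·0.11·0.59
        = 0.010582 + 0.244670 + 0.029773 + 0.052769 = 0.337794
The terms with overloaded truck present sum to 0.297439, so
  P(overloaded truck | strain alarm) = 0.297439 / 0.337794 ≈ 0.8805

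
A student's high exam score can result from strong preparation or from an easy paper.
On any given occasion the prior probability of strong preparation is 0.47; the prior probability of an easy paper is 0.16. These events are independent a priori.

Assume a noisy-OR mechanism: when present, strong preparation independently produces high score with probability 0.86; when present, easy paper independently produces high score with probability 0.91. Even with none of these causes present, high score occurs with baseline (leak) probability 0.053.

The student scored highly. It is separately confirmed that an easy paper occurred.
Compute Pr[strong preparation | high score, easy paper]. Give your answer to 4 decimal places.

Under noisy-OR, P(high score | causes) = 1 − (1−0.053)·∏(1−qᵢ) over the active causes.
For the numerator, keep only strong preparation=true terms: 0.988068*0.47 = 0.464392
Normalizer over all consistent configurations: 0.91477*0.53 + 0.988068*0.47 = 0.949220
P(strong preparation | high score, easy paper) = 0.464392/0.949220 ≈ 0.4892

Pr[strong preparation | high score, easy paper] ≈ 0.4892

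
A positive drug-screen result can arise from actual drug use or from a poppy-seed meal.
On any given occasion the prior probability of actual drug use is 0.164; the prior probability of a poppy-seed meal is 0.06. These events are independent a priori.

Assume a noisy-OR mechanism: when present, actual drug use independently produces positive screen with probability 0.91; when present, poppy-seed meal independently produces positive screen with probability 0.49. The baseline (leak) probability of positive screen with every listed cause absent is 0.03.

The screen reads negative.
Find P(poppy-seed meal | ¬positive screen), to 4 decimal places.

Under noisy-OR, P(positive screen | causes) = 1 − (1−0.03)·∏(1−qᵢ) over the active causes.
P(¬positive screen) = 0.97*0.836*0.94 + 0.4947*0.836*0.06 + 0.0873*0.164*0.94 + 0.044523*0.164*0.06 = 0.762265 + 0.024814 + 0.013458 + 0.000438 = 0.800975
The poppy-seed meal-present share is 0.024814 + 0.000438 = 0.025252.
Hence the posterior is 0.025252/0.800975 ≈ 0.0315.

P(poppy-seed meal | ¬positive screen) ≈ 0.0315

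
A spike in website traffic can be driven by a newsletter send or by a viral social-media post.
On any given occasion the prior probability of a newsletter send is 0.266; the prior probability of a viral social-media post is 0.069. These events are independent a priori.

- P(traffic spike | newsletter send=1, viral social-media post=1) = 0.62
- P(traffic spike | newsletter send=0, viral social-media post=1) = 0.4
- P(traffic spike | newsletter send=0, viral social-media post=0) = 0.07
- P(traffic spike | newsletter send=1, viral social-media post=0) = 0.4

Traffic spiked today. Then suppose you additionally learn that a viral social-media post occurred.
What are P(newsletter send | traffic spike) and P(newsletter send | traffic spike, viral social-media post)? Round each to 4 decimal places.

P(newsletter send | traffic spike) ≈ 0.6186; P(newsletter send | traffic spike, viral social-media post) ≈ 0.3597

Numerator (weight on configurations with newsletter send): 0.099058 + 0.011379 = 0.110437
The normalizing constant is 0.07×0.734×0.931 + 0.4×0.734×0.069 + 0.4×0.266×0.931 + 0.62×0.266×0.069 = 0.178530
P(newsletter send | traffic spike) = 0.110437/0.178530 ≈ 0.6186

Now condition on the additional information:
By total probability over both values of newsletter send:
  P(traffic spike | viral social-media post) = 0.4*0.734 + 0.62*0.266
        = 0.293600 + 0.164920 = 0.458520
Keeping only the newsletter send-present terms gives 0.164920, so
  P(newsletter send | traffic spike, viral social-media post) = 0.164920 / 0.458520 ≈ 0.3597
Conditioning on viral social-media post lowers the posterior on newsletter send: the classic explaining-away effect in a common-effect structure.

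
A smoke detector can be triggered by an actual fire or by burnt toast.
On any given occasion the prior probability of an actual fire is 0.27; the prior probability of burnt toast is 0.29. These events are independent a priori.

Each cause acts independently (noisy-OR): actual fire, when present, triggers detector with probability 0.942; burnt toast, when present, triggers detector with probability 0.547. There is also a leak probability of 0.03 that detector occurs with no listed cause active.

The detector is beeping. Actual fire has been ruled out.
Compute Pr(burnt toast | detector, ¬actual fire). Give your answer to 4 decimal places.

Pr(burnt toast | detector, ¬actual fire) ≈ 0.8842

Under noisy-OR, P(detector | causes) = 1 − (1−0.03)·∏(1−qᵢ) over the active causes.
P(detector | ¬actual fire) = 0.03*0.71 + 0.56059*0.29 = 0.021300 + 0.162571 = 0.183871
The burnt toast-present share is 0.56059*0.29 = 0.162571.
So P(burnt toast | detector, ¬actual fire) = 0.162571/0.183871 ≈ 0.8842.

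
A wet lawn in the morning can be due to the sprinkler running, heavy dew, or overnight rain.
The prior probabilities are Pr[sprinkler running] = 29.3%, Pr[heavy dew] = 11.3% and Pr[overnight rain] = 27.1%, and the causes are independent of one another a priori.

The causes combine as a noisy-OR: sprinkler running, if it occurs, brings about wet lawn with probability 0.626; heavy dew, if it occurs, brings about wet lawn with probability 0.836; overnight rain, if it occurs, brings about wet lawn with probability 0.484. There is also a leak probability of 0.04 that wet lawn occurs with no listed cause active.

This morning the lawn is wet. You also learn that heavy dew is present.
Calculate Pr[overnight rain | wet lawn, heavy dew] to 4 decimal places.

Pr[overnight rain | wet lawn, heavy dew] ≈ 0.2848

Under noisy-OR, P(wet lawn | causes) = 1 − (1−0.04)·∏(1−qᵢ) over the active causes.
Numerator (weight on configurations with overnight rain): 0.176032 + 0.076990 = 0.253022
Denominator P(wet lawn | heavy dew): 0.84256*0.707*0.729 + 0.918761*0.707*0.271 + 0.941117*0.293*0.729 + 0.969617*0.293*0.271 = 0.888300
P(overnight rain | wet lawn, heavy dew) = 0.253022/0.888300 ≈ 0.2848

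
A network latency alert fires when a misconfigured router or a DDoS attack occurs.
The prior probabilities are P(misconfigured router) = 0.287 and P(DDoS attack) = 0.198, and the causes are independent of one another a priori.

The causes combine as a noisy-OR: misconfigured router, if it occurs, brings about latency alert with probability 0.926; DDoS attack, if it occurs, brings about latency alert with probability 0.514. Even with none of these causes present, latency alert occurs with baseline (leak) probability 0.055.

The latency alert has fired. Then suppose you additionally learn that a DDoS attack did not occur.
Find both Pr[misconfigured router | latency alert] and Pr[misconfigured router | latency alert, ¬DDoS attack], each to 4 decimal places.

Under noisy-OR, P(latency alert | causes) = 1 − (1−0.055)·∏(1−qᵢ) over the active causes.
P(latency alert) = 0.055*0.713*0.802 + 0.54073*0.713*0.198 + 0.93007*0.287*0.802 + 0.966014*0.287*0.198 = 0.031450 + 0.076337 + 0.214078 + 0.054895 = 0.376760
Of this, 0.268973 comes from 0.214078 + 0.054895 (the misconfigured router=true cases).
So P(misconfigured router | latency alert) = 0.268973/0.376760 ≈ 0.7139.

With the extra evidence:
P(latency alert | ¬DDoS attack) = 0.055×0.713 + 0.93007×0.287 = 0.039215 + 0.266930 = 0.306145
Of this, 0.266930 comes from 0.93007×0.287 (the misconfigured router=true cases).
Hence the posterior is 0.266930/0.306145 ≈ 0.8719.
Ruling out DDoS attack raises the posterior on misconfigured router — the flip side of explaining away.

Pr[misconfigured router | latency alert] ≈ 0.7139; Pr[misconfigured router | latency alert, ¬DDoS attack] ≈ 0.8719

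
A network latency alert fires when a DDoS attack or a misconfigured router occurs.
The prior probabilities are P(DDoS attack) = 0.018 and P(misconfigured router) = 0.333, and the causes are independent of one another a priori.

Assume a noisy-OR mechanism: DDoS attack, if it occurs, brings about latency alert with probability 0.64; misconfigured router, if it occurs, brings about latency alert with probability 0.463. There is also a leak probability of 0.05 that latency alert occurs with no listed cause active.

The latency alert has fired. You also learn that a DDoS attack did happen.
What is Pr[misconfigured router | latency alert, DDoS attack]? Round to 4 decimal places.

Pr[misconfigured router | latency alert, DDoS attack] ≈ 0.3825

Under noisy-OR, P(latency alert | causes) = 1 − (1−0.05)·∏(1−qᵢ) over the active causes.
Numerator (weight on configurations with misconfigured router): 0.816346·0.333 = 0.271843
The normalizing constant is 0.658·0.667 + 0.816346·0.333 = 0.710729
P(misconfigured router | latency alert, DDoS attack) = 0.271843/0.710729 ≈ 0.3825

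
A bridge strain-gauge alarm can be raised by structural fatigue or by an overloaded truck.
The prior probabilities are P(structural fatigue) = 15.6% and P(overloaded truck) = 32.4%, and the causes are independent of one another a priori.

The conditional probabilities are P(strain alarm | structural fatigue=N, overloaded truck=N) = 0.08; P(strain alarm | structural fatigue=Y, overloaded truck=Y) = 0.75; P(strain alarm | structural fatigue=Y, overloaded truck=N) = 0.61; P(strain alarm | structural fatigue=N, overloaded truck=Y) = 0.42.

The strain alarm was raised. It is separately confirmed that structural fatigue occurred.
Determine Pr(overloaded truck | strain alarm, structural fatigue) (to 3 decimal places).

P(strain alarm | structural fatigue) = 0.61×0.676 + 0.75×0.324 = 0.412360 + 0.243000 = 0.655360
Restricting to configurations with overloaded truck present: 0.75×0.324 = 0.243000.
So P(overloaded truck | strain alarm, structural fatigue) = 0.243000/0.655360 ≈ 0.371.

Pr(overloaded truck | strain alarm, structural fatigue) ≈ 0.371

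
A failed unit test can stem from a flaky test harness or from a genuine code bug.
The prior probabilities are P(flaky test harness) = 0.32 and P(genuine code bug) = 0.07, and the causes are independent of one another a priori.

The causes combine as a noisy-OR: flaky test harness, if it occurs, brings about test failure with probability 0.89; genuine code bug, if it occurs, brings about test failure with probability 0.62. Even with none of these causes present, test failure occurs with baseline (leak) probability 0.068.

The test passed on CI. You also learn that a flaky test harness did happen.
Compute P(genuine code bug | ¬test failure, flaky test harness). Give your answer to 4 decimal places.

P(genuine code bug | ¬test failure, flaky test harness) ≈ 0.0278

Under noisy-OR, P(test failure | causes) = 1 − (1−0.068)·∏(1−qᵢ) over the active causes.
Enumerate both values of genuine code bug and weight by the priors:
  P(¬test failure | flaky test harness) = 0.10252·0.93 + 0.038958·0.07
        = 0.095344 + 0.002727 = 0.098071
The terms with genuine code bug present sum to 0.002727, so
  P(genuine code bug | ¬test failure, flaky test harness) = 0.002727 / 0.098071 ≈ 0.0278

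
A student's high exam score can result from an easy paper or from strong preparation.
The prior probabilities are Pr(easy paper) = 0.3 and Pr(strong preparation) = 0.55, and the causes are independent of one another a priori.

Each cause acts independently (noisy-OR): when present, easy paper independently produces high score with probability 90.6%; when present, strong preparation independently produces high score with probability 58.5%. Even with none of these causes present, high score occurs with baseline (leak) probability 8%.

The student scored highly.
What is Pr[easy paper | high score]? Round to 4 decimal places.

Under noisy-OR, P(high score | causes) = 1 − (1−0.08)·∏(1−qᵢ) over the active causes.
For the numerator, keep only easy paper=true terms: 0.123325 + 0.159078 = 0.282403
Denominator P(high score): 0.08·0.7·0.45 + 0.6182·0.7·0.55 + 0.91352·0.3·0.45 + 0.964111·0.3·0.55 = 0.545610
P(easy paper | high score) = 0.282403/0.545610 ≈ 0.5176

Pr[easy paper | high score] ≈ 0.5176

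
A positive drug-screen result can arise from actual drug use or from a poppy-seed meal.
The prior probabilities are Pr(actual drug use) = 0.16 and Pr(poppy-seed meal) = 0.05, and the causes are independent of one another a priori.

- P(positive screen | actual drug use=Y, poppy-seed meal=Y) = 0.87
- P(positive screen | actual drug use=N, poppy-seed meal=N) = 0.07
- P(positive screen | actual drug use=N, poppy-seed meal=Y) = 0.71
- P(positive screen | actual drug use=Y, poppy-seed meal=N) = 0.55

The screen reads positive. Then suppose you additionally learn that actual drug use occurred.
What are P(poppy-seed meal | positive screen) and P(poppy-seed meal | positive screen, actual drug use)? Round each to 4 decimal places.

P(poppy-seed meal | positive screen) ≈ 0.2087; P(poppy-seed meal | positive screen, actual drug use) ≈ 0.0769

P(positive screen) = 0.07·0.84·0.95 + 0.71·0.84·0.05 + 0.55·0.16·0.95 + 0.87·0.16·0.05 = 0.055860 + 0.029820 + 0.083600 + 0.006960 = 0.176240
Of this, 0.036780 comes from 0.029820 + 0.006960 (the poppy-seed meal=true cases).
Hence the posterior is 0.036780/0.176240 ≈ 0.2087.

With the extra evidence:
Weight on poppy-seed meal=true, given the evidence: 0.87×0.05 = 0.043500
The normalizing constant is 0.55×0.95 + 0.87×0.05 = 0.566000
P(poppy-seed meal | positive screen, actual drug use) = 0.043500/0.566000 ≈ 0.0769
The drop from 0.2087 to 0.0769 is the explaining-away (discounting) effect.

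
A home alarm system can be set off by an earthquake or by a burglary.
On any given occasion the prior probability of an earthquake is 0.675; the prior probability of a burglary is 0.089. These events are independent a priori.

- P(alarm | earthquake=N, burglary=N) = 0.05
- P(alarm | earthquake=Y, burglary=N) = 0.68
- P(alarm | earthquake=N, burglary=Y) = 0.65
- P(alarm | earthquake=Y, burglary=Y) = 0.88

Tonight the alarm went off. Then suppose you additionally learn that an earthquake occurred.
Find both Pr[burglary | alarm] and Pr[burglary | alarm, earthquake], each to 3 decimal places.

Pr[burglary | alarm] ≈ 0.142; Pr[burglary | alarm, earthquake] ≈ 0.112

P(alarm) = 0.05*0.325*0.911 + 0.65*0.325*0.089 + 0.68*0.675*0.911 + 0.88*0.675*0.089 = 0.014804 + 0.018801 + 0.418149 + 0.052866 = 0.504620
Restricting to configurations with burglary present: 0.018801 + 0.052866 = 0.071667.
So P(burglary | alarm) = 0.071667/0.504620 ≈ 0.142.

With the extra evidence:
Numerator (weight on configurations with burglary): 0.88*0.089 = 0.078320
Denominator P(alarm | earthquake): 0.68*0.911 + 0.88*0.089 = 0.697800
P(burglary | alarm, earthquake) = 0.078320/0.697800 ≈ 0.112
This is intercausal reasoning (explaining away): once earthquake accounts for the alarm, burglary becomes less likely.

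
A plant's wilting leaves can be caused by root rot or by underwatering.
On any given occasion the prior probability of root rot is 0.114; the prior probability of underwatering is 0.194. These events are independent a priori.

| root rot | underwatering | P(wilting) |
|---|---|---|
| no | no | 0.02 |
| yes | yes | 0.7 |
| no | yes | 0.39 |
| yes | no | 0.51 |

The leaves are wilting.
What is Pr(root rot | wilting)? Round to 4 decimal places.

Pr(root rot | wilting) ≈ 0.4340

Enumerate the 4 (root rot, underwatering) configurations and weight by the priors:
  P(wilting) = 0.02*0.886*0.806 + 0.39*0.886*0.194 + 0.51*0.114*0.806 + 0.7*0.114*0.194
        = 0.014282 + 0.067035 + 0.046861 + 0.015481 = 0.143659
The terms with root rot present sum to 0.062342, so
  P(root rot | wilting) = 0.062342 / 0.143659 ≈ 0.4340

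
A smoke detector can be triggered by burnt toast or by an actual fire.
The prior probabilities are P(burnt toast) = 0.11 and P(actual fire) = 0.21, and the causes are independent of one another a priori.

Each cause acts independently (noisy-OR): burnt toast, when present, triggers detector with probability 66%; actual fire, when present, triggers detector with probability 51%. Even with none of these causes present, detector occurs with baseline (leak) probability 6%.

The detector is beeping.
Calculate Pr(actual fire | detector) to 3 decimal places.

Under noisy-OR, P(detector | causes) = 1 − (1−0.06)·∏(1−qᵢ) over the active causes.
Numerator (weight on configurations with actual fire): 0.100814 + 0.019482 = 0.120296
Normalizer over all consistent configurations: 0.06×0.89×0.79 + 0.5394×0.89×0.21 + 0.6804×0.11×0.79 + 0.843396×0.11×0.21 = 0.221609
P(actual fire | detector) = 0.120296/0.221609 ≈ 0.543

Pr(actual fire | detector) ≈ 0.543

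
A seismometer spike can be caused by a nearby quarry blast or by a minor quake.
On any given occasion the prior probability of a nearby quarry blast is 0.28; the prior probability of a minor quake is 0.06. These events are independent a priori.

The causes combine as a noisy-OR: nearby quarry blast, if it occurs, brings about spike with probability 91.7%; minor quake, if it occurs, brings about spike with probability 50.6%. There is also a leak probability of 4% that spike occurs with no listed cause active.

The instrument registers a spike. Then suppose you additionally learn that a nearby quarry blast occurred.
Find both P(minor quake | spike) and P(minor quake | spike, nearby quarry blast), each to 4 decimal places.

Under noisy-OR, P(spike | causes) = 1 − (1−0.04)·∏(1−qᵢ) over the active causes.
P(spike) = 0.04×0.72×0.94 + 0.52576×0.72×0.06 + 0.92032×0.28×0.94 + 0.960638×0.28×0.06 = 0.027072 + 0.022713 + 0.242228 + 0.016139 = 0.308152
Restricting to configurations with minor quake present: 0.022713 + 0.016139 = 0.038852.
P(minor quake | spike) = 0.038852 / 0.308152 ≈ 0.1261

Now also conditioning on nearby quarry blast=true:
Weight on minor quake=true, given the evidence: 0.960638·0.06 = 0.057638
Normalizer over all consistent configurations: 0.92032·0.94 + 0.960638·0.06 = 0.922739
Posterior = 0.057638 / 0.922739 ≈ 0.0625
The drop from 0.1261 to 0.0625 is the explaining-away (discounting) effect.

P(minor quake | spike) ≈ 0.1261; P(minor quake | spike, nearby quarry blast) ≈ 0.0625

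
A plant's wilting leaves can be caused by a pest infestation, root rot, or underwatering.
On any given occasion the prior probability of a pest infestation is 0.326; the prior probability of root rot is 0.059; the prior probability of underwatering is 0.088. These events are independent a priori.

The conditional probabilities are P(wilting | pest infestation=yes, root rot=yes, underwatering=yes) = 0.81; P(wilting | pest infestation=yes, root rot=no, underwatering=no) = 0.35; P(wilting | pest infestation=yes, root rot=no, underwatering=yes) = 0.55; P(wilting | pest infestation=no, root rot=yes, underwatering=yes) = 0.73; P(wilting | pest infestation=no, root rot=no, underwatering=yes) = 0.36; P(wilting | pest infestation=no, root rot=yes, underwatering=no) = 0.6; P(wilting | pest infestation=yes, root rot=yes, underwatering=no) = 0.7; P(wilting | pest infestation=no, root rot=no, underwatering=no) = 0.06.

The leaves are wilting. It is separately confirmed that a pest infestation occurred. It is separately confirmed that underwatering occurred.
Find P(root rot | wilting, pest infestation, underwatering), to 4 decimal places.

P(root rot | wilting, pest infestation, underwatering) ≈ 0.0845

Weight on root rot=true, given the evidence: 0.81×0.059 = 0.047790
The normalizing constant is 0.55×0.941 + 0.81×0.059 = 0.565340
Posterior = 0.047790 / 0.565340 ≈ 0.0845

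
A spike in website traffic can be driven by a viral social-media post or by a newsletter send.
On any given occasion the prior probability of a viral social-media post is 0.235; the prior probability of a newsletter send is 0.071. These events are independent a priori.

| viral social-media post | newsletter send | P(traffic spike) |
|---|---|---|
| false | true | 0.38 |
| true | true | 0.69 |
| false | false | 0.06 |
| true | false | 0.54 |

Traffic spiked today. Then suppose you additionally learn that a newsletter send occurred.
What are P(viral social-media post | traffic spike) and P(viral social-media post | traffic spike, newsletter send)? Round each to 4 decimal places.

P(viral social-media post | traffic spike) ≈ 0.6716; P(viral social-media post | traffic spike, newsletter send) ≈ 0.3581

Weight on viral social-media post=true, given the evidence: 0.117890 + 0.011513 = 0.129403
Normalizer over all consistent configurations: 0.06·0.765·0.929 + 0.38·0.765·0.071 + 0.54·0.235·0.929 + 0.69·0.235·0.071 = 0.192684
P(viral social-media post | traffic spike) = 0.129403/0.192684 ≈ 0.6716

With the extra evidence:
Enumerate both values of viral social-media post and weight by the priors:
  P(traffic spike | newsletter send) = 0.38·0.765 + 0.69·0.235
        = 0.290700 + 0.162150 = 0.452850
The terms with viral social-media post present sum to 0.162150, so
  P(viral social-media post | traffic spike, newsletter send) = 0.162150 / 0.452850 ≈ 0.3581
This is intercausal reasoning (explaining away): once newsletter send accounts for the traffic spike, viral social-media post becomes less likely.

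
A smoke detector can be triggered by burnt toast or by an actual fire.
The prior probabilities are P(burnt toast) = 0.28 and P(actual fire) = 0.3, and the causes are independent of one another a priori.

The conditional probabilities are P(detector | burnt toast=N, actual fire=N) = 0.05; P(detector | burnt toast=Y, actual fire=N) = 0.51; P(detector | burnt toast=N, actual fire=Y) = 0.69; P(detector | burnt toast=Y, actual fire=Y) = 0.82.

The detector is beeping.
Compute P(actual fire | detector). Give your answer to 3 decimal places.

P(detector) = 0.05*0.72*0.7 + 0.69*0.72*0.3 + 0.51*0.28*0.7 + 0.82*0.28*0.3 = 0.025200 + 0.149040 + 0.099960 + 0.068880 = 0.343080
Restricting to configurations with actual fire present: 0.149040 + 0.068880 = 0.217920.
So P(actual fire | detector) = 0.217920/0.343080 ≈ 0.635.

P(actual fire | detector) ≈ 0.635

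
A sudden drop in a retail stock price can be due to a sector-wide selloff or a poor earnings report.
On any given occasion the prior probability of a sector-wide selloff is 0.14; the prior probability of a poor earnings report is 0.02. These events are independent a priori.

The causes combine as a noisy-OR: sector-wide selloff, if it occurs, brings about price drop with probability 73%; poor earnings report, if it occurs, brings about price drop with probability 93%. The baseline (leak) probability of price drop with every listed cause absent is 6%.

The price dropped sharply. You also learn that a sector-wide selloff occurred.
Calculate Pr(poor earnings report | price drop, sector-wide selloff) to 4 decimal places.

Under noisy-OR, P(price drop | causes) = 1 − (1−0.06)·∏(1−qᵢ) over the active causes.
Sum P(price drop|·) weighted by the priors over both values of poor earnings report:
  P(price drop | sector-wide selloff) = 0.7462×0.98 + 0.982234×0.02
        = 0.731276 + 0.019645 = 0.750921
Configurations with poor earnings report contribute 0.019645, so
  P(poor earnings report | price drop, sector-wide selloff) = 0.019645 / 0.750921 ≈ 0.0262

Pr(poor earnings report | price drop, sector-wide selloff) ≈ 0.0262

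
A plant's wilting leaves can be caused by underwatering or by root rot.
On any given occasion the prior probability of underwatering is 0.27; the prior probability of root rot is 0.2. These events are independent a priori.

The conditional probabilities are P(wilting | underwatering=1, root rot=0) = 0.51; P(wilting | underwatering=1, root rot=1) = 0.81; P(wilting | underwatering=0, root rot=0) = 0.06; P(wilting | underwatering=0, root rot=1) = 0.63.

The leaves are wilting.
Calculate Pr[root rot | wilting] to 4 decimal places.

Pr[root rot | wilting] ≈ 0.4831

Sum P(wilting|·) weighted by the priors over the 4 (underwatering, root rot) configurations:
  P(wilting) = 0.06×0.73×0.8 + 0.63×0.73×0.2 + 0.51×0.27×0.8 + 0.81×0.27×0.2
        = 0.035040 + 0.091980 + 0.110160 + 0.043740 = 0.280920
Configurations with root rot contribute 0.135720, so
  P(root rot | wilting) = 0.135720 / 0.280920 ≈ 0.4831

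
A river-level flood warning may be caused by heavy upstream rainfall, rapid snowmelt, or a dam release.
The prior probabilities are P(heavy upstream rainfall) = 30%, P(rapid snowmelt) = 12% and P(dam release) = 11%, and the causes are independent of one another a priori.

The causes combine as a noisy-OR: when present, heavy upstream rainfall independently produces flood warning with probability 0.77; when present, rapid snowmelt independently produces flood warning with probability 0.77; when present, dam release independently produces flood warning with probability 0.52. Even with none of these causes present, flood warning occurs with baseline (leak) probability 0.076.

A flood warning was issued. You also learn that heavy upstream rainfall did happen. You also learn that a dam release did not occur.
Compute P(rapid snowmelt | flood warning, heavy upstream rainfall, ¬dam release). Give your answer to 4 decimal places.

Under noisy-OR, P(flood warning | causes) = 1 − (1−0.076)·∏(1−qᵢ) over the active causes.
P(flood warning | heavy upstream rainfall, ¬dam release) = 0.78748*0.88 + 0.95112*0.12 = 0.692982 + 0.114134 = 0.807116
Restricting to configurations with rapid snowmelt present: 0.95112*0.12 = 0.114134.
Hence the posterior is 0.114134/0.807116 ≈ 0.1414.

P(rapid snowmelt | flood warning, heavy upstream rainfall, ¬dam release) ≈ 0.1414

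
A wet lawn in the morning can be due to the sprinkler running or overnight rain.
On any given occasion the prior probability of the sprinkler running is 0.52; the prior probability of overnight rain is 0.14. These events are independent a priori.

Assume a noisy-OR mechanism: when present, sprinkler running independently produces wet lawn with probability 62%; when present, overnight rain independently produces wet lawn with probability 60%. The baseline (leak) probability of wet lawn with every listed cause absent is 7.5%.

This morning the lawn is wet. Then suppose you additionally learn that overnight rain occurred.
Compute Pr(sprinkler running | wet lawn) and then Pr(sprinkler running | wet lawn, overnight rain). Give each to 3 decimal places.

Under noisy-OR, P(wet lawn | causes) = 1 − (1−0.075)·∏(1−qᵢ) over the active causes.
Weight on sprinkler running=true, given the evidence: 0.290009 + 0.062564 = 0.352573
The normalizing constant is 0.075·0.48·0.86 + 0.63·0.48·0.14 + 0.6485·0.52·0.86 + 0.8594·0.52·0.14 = 0.425869
Posterior = 0.352573 / 0.425869 ≈ 0.828

Now also conditioning on overnight rain=true:
P(wet lawn | overnight rain) = 0.63*0.48 + 0.8594*0.52 = 0.302400 + 0.446888 = 0.749288
The sprinkler running-present share is 0.8594*0.52 = 0.446888.
So P(sprinkler running | wet lawn, overnight rain) = 0.446888/0.749288 ≈ 0.596.

Pr(sprinkler running | wet lawn) ≈ 0.828; Pr(sprinkler running | wet lawn, overnight rain) ≈ 0.596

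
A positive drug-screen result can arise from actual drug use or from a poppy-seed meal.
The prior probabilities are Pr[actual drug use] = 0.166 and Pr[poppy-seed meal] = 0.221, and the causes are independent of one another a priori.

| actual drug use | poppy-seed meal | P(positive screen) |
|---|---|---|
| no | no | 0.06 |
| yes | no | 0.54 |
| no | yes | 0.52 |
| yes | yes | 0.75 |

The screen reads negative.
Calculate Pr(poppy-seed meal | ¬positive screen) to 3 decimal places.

P(¬positive screen) = 0.94×0.834×0.779 + 0.48×0.834×0.221 + 0.46×0.166×0.779 + 0.25×0.166×0.221 = 0.610705 + 0.088471 + 0.059484 + 0.009172 = 0.767832
The poppy-seed meal-present share is 0.088471 + 0.009172 = 0.097643.
So P(poppy-seed meal | ¬positive screen) = 0.097643/0.767832 ≈ 0.127.

Pr(poppy-seed meal | ¬positive screen) ≈ 0.127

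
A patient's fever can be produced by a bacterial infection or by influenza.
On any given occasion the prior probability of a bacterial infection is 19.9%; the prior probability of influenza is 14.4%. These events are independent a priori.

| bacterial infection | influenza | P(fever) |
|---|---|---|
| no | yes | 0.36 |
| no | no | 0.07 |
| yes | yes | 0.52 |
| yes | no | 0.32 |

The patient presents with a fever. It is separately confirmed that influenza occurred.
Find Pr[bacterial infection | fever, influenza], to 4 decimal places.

Sum P(fever|·) weighted by the priors over both values of bacterial infection:
  P(fever | influenza) = 0.36·0.801 + 0.52·0.199
        = 0.288360 + 0.103480 = 0.391840
Keeping only the bacterial infection-present terms gives 0.103480, so
  P(bacterial infection | fever, influenza) = 0.103480 / 0.391840 ≈ 0.2641

Pr[bacterial infection | fever, influenza] ≈ 0.2641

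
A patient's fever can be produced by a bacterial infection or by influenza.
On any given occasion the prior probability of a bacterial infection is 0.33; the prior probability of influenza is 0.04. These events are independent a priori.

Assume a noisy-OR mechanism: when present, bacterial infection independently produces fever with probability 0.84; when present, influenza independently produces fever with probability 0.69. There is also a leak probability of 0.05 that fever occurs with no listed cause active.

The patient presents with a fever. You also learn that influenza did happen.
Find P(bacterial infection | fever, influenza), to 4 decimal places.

Under noisy-OR, P(fever | causes) = 1 − (1−0.05)·∏(1−qᵢ) over the active causes.
By total probability over both values of bacterial infection:
  P(fever | influenza) = 0.7055×0.67 + 0.95288×0.33
        = 0.472685 + 0.314450 = 0.787135
Keeping only the bacterial infection-present terms gives 0.314450, so
  P(bacterial infection | fever, influenza) = 0.314450 / 0.787135 ≈ 0.3995

P(bacterial infection | fever, influenza) ≈ 0.3995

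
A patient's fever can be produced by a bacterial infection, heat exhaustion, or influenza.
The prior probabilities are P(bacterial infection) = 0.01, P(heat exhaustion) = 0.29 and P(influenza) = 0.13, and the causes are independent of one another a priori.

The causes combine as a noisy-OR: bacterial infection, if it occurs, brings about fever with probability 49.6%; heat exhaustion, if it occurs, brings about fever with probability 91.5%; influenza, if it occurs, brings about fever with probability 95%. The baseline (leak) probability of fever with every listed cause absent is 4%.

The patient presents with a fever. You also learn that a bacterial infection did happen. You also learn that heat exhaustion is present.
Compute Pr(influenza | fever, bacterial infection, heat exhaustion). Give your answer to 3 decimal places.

Under noisy-OR, P(fever | causes) = 1 − (1−0.04)·∏(1−qᵢ) over the active causes.
Weight on influenza=true, given the evidence: 0.997944×0.13 = 0.129733
The normalizing constant is 0.958874×0.87 + 0.997944×0.13 = 0.963953
P(influenza | fever, bacterial infection, heat exhaustion) = 0.129733/0.963953 ≈ 0.135

Pr(influenza | fever, bacterial infection, heat exhaustion) ≈ 0.135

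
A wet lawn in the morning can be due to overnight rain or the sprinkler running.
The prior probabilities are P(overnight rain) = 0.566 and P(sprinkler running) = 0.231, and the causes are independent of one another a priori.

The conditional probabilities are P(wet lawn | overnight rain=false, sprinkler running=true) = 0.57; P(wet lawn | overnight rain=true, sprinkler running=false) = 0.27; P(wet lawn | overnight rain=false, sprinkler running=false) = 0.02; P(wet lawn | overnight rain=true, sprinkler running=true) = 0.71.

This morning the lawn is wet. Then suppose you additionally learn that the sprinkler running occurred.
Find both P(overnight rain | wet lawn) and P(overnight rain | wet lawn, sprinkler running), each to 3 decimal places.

P(wet lawn) = 0.02·0.434·0.769 + 0.57·0.434·0.231 + 0.27·0.566·0.769 + 0.71·0.566·0.231 = 0.006675 + 0.057145 + 0.117519 + 0.092830 = 0.274169
Of this, 0.210349 comes from 0.117519 + 0.092830 (the overnight rain=true cases).
So P(overnight rain | wet lawn) = 0.210349/0.274169 ≈ 0.767.

Now also conditioning on sprinkler running=true:
Sum P(wet lawn|·) weighted by the priors over both values of overnight rain:
  P(wet lawn | sprinkler running) = 0.57·0.434 + 0.71·0.566
        = 0.247380 + 0.401860 = 0.649240
The terms with overnight rain present sum to 0.401860, so
  P(overnight rain | wet lawn, sprinkler running) = 0.401860 / 0.649240 ≈ 0.619
— sprinkler running explains away the evidence for overnight rain.

P(overnight rain | wet lawn) ≈ 0.767; P(overnight rain | wet lawn, sprinkler running) ≈ 0.619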